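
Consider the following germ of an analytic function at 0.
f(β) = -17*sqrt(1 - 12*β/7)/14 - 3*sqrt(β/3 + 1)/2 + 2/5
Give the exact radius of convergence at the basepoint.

The radius of convergence is 7/12.

Branch term (-3/2)*sqrt(1 - β/(-3)): its argument vanishes at β = -3, a square-root branch point, modulus 3.
Branch term (-17/14)*sqrt(1 - β/(7/12)): its argument vanishes at β = 7/12, a square-root branch point, modulus 7/12.
The radius of convergence is the smallest modulus among the singular points: 7/12.


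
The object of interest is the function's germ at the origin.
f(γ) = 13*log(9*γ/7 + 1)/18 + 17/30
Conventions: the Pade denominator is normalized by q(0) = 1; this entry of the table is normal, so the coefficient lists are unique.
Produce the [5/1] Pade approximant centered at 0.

Taylor coefficients needed (expand at 0): a_0 = 17/30, a_1 = 13/14, a_2 = -117/196, a_3 = 351/686, a_4 = -9477/19208, a_5 = 85293/168070, a_6 = -255879/470596.
Write the denominator as Q(γ) = 1 + q1*γ. Requiring Q*f - P = O(γ^7) with deg P <= 5 kills the coefficients of γ^6..γ^6 in Q*f:
  γ^6: a_6 + q1*a_5 = 0, i.e. -255879/470596 + (85293/168070)*q1 = 0.
Solving this linear system: q1 = 15/14.
The numerator is Q*f truncated at degree 5: P0 = a_0 = 17/30; P1 = a_1 + q1*a_0 = 43/28; P2 = a_2 + q1*a_1 = 39/98; P3 = a_3 + q1*a_2 = -351/2744; P4 = a_4 + q1*a_3 = 1053/19208; P5 = a_5 + q1*a_4 = -28431/1344560.

The Pade approximant has numerator coefficients [17/30, 43/28, 39/98, -351/2744, 1053/19208, -28431/1344560]; denominator coefficients [1, 15/14].


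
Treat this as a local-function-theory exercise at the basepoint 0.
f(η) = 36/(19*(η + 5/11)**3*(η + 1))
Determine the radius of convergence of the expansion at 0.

Denominator factor (η + 5/11)^3: pole of order 3 at -5/11, modulus 5/11.
Denominator factor (η + 1): pole of order 1 at -1, modulus 1.
The radius of convergence is the smallest modulus among the singular points: 5/11.

The radius of convergence is 5/11.


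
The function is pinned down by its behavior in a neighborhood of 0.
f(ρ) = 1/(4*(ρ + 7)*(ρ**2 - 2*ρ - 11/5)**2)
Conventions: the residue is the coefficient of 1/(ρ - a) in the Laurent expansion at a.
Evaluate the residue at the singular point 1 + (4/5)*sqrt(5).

The residue is -25/739328 - (425/739328)*sqrt(5).

The factor ρ**2 - 2*ρ - 11/5 splits as (ρ - a)(ρ - a') with a = 1 + (4/5)*sqrt(5), a' = 1 - (4/5)*sqrt(5). At the order-2 pole a set g(ρ) = (ρ - a)^2*f(ρ) = [1/(4*(ρ + 7))] / (ρ - a')^2.
Order-2 pole: residue = g'(a); g'(1 + (4/5)*sqrt(5)) = -25/739328 - (425/739328)*sqrt(5), so the residue is -25/739328 - (425/739328)*sqrt(5).


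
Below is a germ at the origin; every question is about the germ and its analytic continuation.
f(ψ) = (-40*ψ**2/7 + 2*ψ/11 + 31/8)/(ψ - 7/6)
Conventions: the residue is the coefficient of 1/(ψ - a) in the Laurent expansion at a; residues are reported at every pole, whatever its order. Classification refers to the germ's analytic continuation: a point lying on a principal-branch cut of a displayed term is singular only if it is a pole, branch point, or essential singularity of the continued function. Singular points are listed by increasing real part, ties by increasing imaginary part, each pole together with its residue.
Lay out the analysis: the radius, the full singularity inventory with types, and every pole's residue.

Denominator factor (ψ - 7/6): pole of order 1 at 7/6, modulus 7/6.
The radius of convergence is the smallest modulus among the singular points: 7/6.
At the order-1 pole 7/6 set g(ψ) = (ψ - (7/6))*f(ψ) = -40*ψ**2/7 + 2*ψ/11 + 31/8.
Simple pole: residue = g(a) at a = 7/6, which is -2923/792.

Radius of convergence at 0: 7/6.
At 7/6: a pole of order 1; residue -2923/792.


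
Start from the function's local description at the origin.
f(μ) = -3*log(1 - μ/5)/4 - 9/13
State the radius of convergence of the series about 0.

The radius of convergence is 5.

Branch term (-3/4)*log(1 - μ/(5)): its argument vanishes at μ = 5, a logarithmic branch point, modulus 5.
The radius of convergence is the smallest modulus among the singular points: 5.


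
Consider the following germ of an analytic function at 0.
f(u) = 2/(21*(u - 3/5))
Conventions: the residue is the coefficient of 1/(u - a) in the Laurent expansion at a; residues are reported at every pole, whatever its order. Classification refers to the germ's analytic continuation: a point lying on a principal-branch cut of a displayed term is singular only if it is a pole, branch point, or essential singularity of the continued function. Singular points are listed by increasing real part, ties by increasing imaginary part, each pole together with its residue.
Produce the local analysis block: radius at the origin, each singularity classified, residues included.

Radius of convergence at 0: 3/5.
At 3/5: a pole of order 1; residue 2/21.

Denominator factor (u - 3/5): pole of order 1 at 3/5, modulus 3/5.
The radius of convergence is the smallest modulus among the singular points: 3/5.
At the order-1 pole 3/5 set g(u) = (u - (3/5))*f(u) = 2/21.
Simple pole: residue = g(a) at a = 3/5, which is 2/21.


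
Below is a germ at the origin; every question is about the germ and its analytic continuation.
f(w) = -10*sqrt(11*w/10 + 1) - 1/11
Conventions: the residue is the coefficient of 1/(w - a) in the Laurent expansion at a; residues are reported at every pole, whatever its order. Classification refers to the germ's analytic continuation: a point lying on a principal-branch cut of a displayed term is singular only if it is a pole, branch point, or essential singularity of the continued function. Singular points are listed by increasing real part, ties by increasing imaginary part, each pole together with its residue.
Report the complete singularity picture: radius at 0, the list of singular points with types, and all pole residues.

Branch term (-10)*sqrt(1 - w/(-10/11)): its argument vanishes at w = -10/11, a square-root branch point, modulus 10/11.
The radius of convergence is the smallest modulus among the singular points: 10/11.

Radius of convergence at 0: 10/11.
At -10/11: an algebraic (square-root) branch point.


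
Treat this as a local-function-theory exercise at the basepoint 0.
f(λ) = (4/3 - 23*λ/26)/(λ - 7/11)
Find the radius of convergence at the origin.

The radius of convergence is 7/11.

Denominator factor (λ - 7/11): pole of order 1 at 7/11, modulus 7/11.
The radius of convergence is the smallest modulus among the singular points: 7/11.


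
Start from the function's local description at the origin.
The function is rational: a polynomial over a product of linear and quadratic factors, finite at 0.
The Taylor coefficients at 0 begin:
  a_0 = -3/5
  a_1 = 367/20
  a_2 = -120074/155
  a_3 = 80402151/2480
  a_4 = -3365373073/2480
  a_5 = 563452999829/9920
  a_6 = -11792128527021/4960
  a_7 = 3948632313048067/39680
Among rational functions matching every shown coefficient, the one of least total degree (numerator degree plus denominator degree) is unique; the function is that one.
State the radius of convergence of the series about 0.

No rational of total degree below 6 reproduces all 8 coefficients; solving the [2/4] Pade equations on them gives f(σ) = (-18*σ**2/31 - 25*σ/6 - 2/5)/((σ - 2)**2*(σ**2 + 7*σ + 1/6)), whose expansion matches every shown term.
Denominator factor (σ - 2)^2: pole of order 2 at 2, modulus 2.
Denominator factor (σ**2 + 7*σ + 1/6): discriminant 145/3, real irrational roots -7/2 + (1/6)*sqrt(435) and -7/2 - (1/6)*sqrt(435); poles of order 1, moduli 7/2 - (1/6)*sqrt(435) and 7/2 + (1/6)*sqrt(435).
The radius of convergence is the smallest modulus among the singular points: 7/2 - (1/6)*sqrt(435).

The radius of convergence is 7/2 - (1/6)*sqrt(435).


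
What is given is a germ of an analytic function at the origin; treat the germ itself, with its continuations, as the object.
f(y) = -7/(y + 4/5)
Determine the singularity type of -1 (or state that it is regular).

Denominator factors: y + 4/5 = -1/5 at y = -1 — none vanishes.
So the germ continues analytically to -1.

The point is a regular point.


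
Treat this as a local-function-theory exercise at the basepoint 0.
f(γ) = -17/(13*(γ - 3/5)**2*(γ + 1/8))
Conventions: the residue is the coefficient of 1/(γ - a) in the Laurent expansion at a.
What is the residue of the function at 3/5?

At the order-2 pole 3/5 set g(γ) = (γ - (3/5))^2*f(γ) = -17/(13*(γ + 1/8)).
Order-2 pole: residue = g'(a); g'(3/5) = 27200/10933, so the residue is 27200/10933.

The residue is 27200/10933.


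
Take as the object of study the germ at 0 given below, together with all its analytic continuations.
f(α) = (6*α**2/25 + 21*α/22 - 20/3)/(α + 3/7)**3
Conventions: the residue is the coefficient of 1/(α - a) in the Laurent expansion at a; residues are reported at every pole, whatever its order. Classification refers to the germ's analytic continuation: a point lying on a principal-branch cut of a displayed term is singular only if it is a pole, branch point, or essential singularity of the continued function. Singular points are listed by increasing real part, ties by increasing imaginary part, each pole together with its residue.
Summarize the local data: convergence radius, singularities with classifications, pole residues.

Radius of convergence at 0: 3/7.
At -3/7: a pole of order 3; residue 6/25.

Denominator factor (α + 3/7)^3: pole of order 3 at -3/7, modulus 3/7.
The radius of convergence is the smallest modulus among the singular points: 3/7.
At the order-3 pole -3/7 set g(α) = (α - (-3/7))^3*f(α) = 6*α**2/25 + 21*α/22 - 20/3.
Order-3 pole: residue = g''(a)/2; g''(-3/7) = 12/25, so the residue is 6/25.


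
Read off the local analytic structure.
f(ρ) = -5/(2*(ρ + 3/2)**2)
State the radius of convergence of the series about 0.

Denominator factor (ρ + 3/2)^2: pole of order 2 at -3/2, modulus 3/2.
The radius of convergence is the smallest modulus among the singular points: 3/2.

The radius of convergence is 3/2.


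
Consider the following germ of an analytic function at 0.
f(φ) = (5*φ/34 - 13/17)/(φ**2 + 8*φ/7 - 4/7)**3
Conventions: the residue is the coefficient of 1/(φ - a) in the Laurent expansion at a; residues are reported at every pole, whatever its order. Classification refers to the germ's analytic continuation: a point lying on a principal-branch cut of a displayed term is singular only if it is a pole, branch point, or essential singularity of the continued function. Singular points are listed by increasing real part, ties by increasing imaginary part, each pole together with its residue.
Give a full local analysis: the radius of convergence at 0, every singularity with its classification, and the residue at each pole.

Denominator factor (φ**2 + 8*φ/7 - 4/7)^3: discriminant 176/49, real irrational roots -4/7 + (2/7)*sqrt(11) and -4/7 - (2/7)*sqrt(11); poles of order 3, moduli -4/7 + (2/7)*sqrt(11) and 4/7 + (2/7)*sqrt(11).
The radius of convergence is the smallest modulus among the singular points: -4/7 + (2/7)*sqrt(11).
The factor φ**2 + 8*φ/7 - 4/7 splits as (φ - a)(φ - a') with a = -4/7 - (2/7)*sqrt(11), a' = -4/7 + (2/7)*sqrt(11). At the order-3 pole a set g(φ) = (φ - a)^3*f(φ) = [5*φ/34 - 13/17] / (φ - a')^3.
Order-3 pole: residue = g''(a)/2; g''(-4/7 - (2/7)*sqrt(11)) = (727503/5792512)*sqrt(11), so the residue is (727503/11585024)*sqrt(11).
The factor φ**2 + 8*φ/7 - 4/7 splits as (φ - a)(φ - a') with a = -4/7 + (2/7)*sqrt(11), a' = -4/7 - (2/7)*sqrt(11). At the order-3 pole a set g(φ) = (φ - a)^3*f(φ) = [5*φ/34 - 13/17] / (φ - a')^3.
Order-3 pole: residue = g''(a)/2; g''(-4/7 + (2/7)*sqrt(11)) = -(727503/5792512)*sqrt(11), so the residue is -(727503/11585024)*sqrt(11).
List the singular points by increasing real part (a conjugate pair: the negative imaginary part first).

Radius of convergence at 0: -4/7 + (2/7)*sqrt(11).
At -4/7 - (2/7)*sqrt(11): a pole of order 3; residue (727503/11585024)*sqrt(11).
At -4/7 + (2/7)*sqrt(11): a pole of order 3; residue -(727503/11585024)*sqrt(11).


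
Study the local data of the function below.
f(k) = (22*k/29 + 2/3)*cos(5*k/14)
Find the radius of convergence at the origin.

The factor cos(5*k/14) is entire and contributes no finite singular point.
The polynomial part has no poles.
No finite singular points: the Taylor series at 0 converges everywhere.

The radius of convergence is infinite.


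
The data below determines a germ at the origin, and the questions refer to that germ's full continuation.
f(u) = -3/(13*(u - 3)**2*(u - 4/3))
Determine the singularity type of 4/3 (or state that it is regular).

The denominator factor u - 4/3 vanishes at 4/3 and appears to the power 1; the numerator there equals -3/13, nonzero, and no other factor vanishes.
Hence a pole whose order is the multiplicity, 1.

The point is a pole of order 1.


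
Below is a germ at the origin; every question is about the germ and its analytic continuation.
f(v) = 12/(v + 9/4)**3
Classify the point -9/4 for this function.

The denominator factor v + 9/4 vanishes at -9/4 and appears to the power 3; the numerator there equals 12, nonzero, and no other factor vanishes.
Hence a pole whose order is the multiplicity, 3.

The point is a pole of order 3.


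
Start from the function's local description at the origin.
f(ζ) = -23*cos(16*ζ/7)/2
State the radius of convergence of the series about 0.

The factor cos(16*ζ/7) is entire and contributes no finite singular point.
The polynomial part has no poles.
No finite singular points: the Taylor series at 0 converges everywhere.

The radius of convergence is infinite.


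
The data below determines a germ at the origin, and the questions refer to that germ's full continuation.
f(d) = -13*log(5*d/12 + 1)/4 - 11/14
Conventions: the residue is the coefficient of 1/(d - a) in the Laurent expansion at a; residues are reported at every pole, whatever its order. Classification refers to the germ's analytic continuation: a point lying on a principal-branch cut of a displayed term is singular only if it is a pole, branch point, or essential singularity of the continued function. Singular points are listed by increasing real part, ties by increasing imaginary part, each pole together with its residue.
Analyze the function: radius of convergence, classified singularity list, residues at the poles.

Branch term (-13/4)*log(1 - d/(-12/5)): its argument vanishes at d = -12/5, a logarithmic branch point, modulus 12/5.
The radius of convergence is the smallest modulus among the singular points: 12/5.

Radius of convergence at 0: 12/5.
At -12/5: a logarithmic branch point.


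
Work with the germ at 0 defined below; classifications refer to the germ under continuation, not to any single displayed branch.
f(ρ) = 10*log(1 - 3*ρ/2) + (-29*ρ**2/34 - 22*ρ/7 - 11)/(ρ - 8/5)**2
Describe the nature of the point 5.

The point is a regular point.

Denominator factors: ρ - 8/5 = 17/5 at ρ = 5 — none vanishes.
Branch term log(1 - ρ/(2/3)): argument at 5 is -13/2, nonzero, so 5 is not its branch point (a point on a principal cut is still regular for the continued germ).
So the germ continues analytically to 5.


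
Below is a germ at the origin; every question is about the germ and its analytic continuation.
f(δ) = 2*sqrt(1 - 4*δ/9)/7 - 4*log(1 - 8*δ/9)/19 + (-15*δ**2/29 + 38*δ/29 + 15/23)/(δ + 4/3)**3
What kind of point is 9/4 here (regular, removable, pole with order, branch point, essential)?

The point is an algebraic (square-root) branch point.

The term (2/7)*sqrt(1 - δ/(9/4)) has argument 1 - 9/4/(9/4) = 0 at 9/4: a square-root (algebraic, two-sheeted) branch point; the remaining terms are analytic or single-valued there.


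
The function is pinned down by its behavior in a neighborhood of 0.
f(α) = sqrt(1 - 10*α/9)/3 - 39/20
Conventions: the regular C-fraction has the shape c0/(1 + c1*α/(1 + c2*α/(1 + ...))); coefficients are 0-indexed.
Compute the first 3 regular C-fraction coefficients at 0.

Taylor coefficients (expand at 0): a_0 = -97/60, a_1 = -5/27, a_2 = -25/486.
c0 = a_0 = -97/60. Peel one level at a time: if S = 1 + c*α/S' with S'(0) = 1, then c is the α-coefficient of S and S' = c*α/(S - 1).
S_1 = c0/f = 1 + (-100/873)*α + (-4750/254043)*α^2 + ...; c1 = -100/873.
S_2 = c1*α/(S_1 - 1) = 1 + (-95/582)*α + ...; c2 = -95/582.

The regular C-fraction coefficients are [-97/60, -100/873, -95/582].


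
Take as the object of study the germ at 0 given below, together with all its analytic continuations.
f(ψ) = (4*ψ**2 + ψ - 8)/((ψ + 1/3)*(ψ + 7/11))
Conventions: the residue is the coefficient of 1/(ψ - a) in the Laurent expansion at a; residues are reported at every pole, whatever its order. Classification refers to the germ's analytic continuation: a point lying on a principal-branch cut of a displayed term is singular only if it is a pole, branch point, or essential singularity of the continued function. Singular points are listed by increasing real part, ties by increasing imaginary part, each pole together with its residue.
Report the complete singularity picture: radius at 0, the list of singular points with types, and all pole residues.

Denominator factor (ψ + 1/3): pole of order 1 at -1/3, modulus 1/3.
Denominator factor (ψ + 7/11): pole of order 1 at -7/11, modulus 7/11.
The radius of convergence is the smallest modulus among the singular points: 1/3.
At the order-1 pole -7/11 set g(ψ) = (ψ - (-7/11))*f(ψ) = (4*ψ**2 + ψ - 8)/(ψ + 1/3).
Simple pole: residue = g(a) at a = -7/11, which is 2547/110.
At the order-1 pole -1/3 set g(ψ) = (ψ - (-1/3))*f(ψ) = (4*ψ**2 + ψ - 8)/(ψ + 7/11).
Simple pole: residue = g(a) at a = -1/3, which is -781/30.
List the singular points by increasing real part (a conjugate pair: the negative imaginary part first).

Radius of convergence at 0: 1/3.
At -7/11: a pole of order 1; residue 2547/110.
At -1/3: a pole of order 1; residue -781/30.


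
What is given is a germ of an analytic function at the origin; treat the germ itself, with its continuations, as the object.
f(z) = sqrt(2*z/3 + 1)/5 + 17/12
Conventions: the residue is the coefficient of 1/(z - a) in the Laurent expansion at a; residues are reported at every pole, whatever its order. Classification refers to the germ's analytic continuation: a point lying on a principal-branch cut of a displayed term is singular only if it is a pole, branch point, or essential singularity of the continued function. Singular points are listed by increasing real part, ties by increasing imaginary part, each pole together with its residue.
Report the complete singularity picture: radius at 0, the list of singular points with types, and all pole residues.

Branch term (1/5)*sqrt(1 - z/(-3/2)): its argument vanishes at z = -3/2, a square-root branch point, modulus 3/2.
The radius of convergence is the smallest modulus among the singular points: 3/2.

Radius of convergence at 0: 3/2.
At -3/2: an algebraic (square-root) branch point.


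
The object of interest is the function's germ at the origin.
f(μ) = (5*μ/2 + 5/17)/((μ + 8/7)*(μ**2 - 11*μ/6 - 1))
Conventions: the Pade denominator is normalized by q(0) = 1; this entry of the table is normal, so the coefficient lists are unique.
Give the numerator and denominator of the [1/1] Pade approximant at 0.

Taylor coefficients needed (expand at 0): a_0 = -35/136, a_1 = -4865/3264, a_2 = 328405/78336.
Write the denominator as Q(μ) = 1 + q1*μ. Requiring Q*f - P = O(μ^3) with deg P <= 1 kills the coefficients of μ^2..μ^2 in Q*f:
  μ^2: a_2 + q1*a_1 = 0, i.e. 328405/78336 + (-4865/3264)*q1 = 0.
Solving this linear system: q1 = 9383/3336.
The numerator is Q*f truncated at degree 1: P0 = a_0 = -35/136; P1 = a_1 + q1*a_0 = -10465/4726.

The Pade approximant has numerator coefficients [-35/136, -10465/4726]; denominator coefficients [1, 9383/3336].


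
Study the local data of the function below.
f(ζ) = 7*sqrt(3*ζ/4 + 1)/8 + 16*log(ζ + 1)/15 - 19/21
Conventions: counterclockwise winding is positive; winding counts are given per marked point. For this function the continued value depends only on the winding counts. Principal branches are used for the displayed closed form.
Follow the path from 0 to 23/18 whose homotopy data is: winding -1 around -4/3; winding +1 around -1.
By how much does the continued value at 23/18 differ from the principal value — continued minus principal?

Continued minus principal equals (-(7/48)*sqrt(282)) + ((32/15)*pi)*i.

The rational part is single-valued and drops out of the difference; each branch term changes only by its own monodromy.
(16/15)*log(1 - ζ/(-1)): each positive loop around -1 adds 2*pi*i to the log, so winding +1 contributes (16/15)*(1)*2*pi*i = (32/15)*pi*i.
(7/8)*sqrt(1 - ζ/(-4/3)): winding -1 is odd, the square root flips sign, contributing -2*(7/8)*sqrt(1 - (23/18)/(-4/3)) = -2*(7/8)*sqrt(47/24) = -(7/48)*sqrt(282).
Summing the contributions at ζ = 23/18 gives (-(7/48)*sqrt(282)) + ((32/15)*pi)*i.


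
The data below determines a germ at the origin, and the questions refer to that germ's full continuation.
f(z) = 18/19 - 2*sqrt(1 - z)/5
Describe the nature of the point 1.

The point is an algebraic (square-root) branch point.

The term (-2/5)*sqrt(1 - z/(1)) has argument 1 - 1/(1) = 0 at 1: a square-root (algebraic, two-sheeted) branch point; the remaining terms are analytic or single-valued there.


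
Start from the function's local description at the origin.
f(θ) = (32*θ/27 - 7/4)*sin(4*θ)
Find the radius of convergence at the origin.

The factor sin(4*θ) is entire and contributes no finite singular point.
The polynomial part has no poles.
No finite singular points: the Taylor series at 0 converges everywhere.

The radius of convergence is infinite.


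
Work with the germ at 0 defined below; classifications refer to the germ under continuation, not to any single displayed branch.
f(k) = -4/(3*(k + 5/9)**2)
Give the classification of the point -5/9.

The denominator factor k + 5/9 vanishes at -5/9 and appears to the power 2; the numerator there equals -4/3, nonzero, and no other factor vanishes.
Hence a pole whose order is the multiplicity, 2.

The point is a pole of order 2.


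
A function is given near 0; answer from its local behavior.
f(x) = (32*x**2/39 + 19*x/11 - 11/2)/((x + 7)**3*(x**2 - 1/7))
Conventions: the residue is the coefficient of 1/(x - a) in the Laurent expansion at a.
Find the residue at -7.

The residue is -204486443/17160724152.

At the order-3 pole -7 set g(x) = (x - (-7))^3*f(x) = (32*x**2/39 + 19*x/11 - 11/2)/(x**2 - 1/7).
Order-3 pole: residue = g''(a)/2; g''(-7) = -204486443/8580362076, so the residue is -204486443/17160724152.


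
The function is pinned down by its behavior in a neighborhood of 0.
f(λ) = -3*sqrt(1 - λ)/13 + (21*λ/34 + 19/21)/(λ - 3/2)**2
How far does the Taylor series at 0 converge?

Denominator factor (λ - 3/2)^2: pole of order 2 at 3/2, modulus 3/2.
Branch term (-3/13)*sqrt(1 - λ/(1)): its argument vanishes at λ = 1, a square-root branch point, modulus 1.
The radius of convergence is the smallest modulus among the singular points: 1.

The radius of convergence is 1.


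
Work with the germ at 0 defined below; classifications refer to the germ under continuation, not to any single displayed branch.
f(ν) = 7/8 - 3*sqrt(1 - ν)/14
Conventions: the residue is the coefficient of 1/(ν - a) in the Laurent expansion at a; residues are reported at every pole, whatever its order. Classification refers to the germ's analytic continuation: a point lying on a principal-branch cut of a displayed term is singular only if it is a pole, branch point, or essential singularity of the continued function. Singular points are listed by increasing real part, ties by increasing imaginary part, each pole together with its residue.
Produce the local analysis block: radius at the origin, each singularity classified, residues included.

Branch term (-3/14)*sqrt(1 - ν/(1)): its argument vanishes at ν = 1, a square-root branch point, modulus 1.
The radius of convergence is the smallest modulus among the singular points: 1.

Radius of convergence at 0: 1.
At 1: an algebraic (square-root) branch point.


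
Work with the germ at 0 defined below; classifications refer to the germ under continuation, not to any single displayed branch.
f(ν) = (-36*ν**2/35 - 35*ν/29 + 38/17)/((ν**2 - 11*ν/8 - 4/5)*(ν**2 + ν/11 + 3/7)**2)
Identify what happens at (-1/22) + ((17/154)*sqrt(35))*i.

The denominator factor ν**2 + ν/11 + 3/7 vanishes at (-1/22) + ((17/154)*sqrt(35))*i and appears to the power 2; the numerator there equals (79701917/29229970) - ((211327/1719410)*sqrt(35))*i, nonzero, and no other factor vanishes.
Hence a pole whose order is the multiplicity, 2.

The point is a pole of order 2.


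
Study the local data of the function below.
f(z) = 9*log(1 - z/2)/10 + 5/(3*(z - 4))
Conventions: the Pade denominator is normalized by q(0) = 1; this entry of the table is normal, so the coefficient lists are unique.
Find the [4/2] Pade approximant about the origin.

Taylor coefficients needed (expand at 0): a_0 = -5/12, a_1 = -133/240, a_2 = -133/960, a_3 = -169/3840, a_4 = -241/15360, a_5 = -1853/307200, a_6 = -601/245760.
Write the denominator as Q(z) = 1 + q1*z + q2*z^2. Requiring Q*f - P = O(z^7) with deg P <= 4 kills the coefficients of z^5..z^6 in Q*f:
  z^5: a_5 + q1*a_4 + q2*a_3 = 0, i.e. -1853/307200 + (-241/15360)*q1 + (-169/3840)*q2 = 0.
  z^6: a_6 + q1*a_5 + q2*a_4 = 0, i.e. -601/245760 + (-1853/307200)*q1 + (-241/15360)*q2 = 0.
Solving this linear system: q1 = -851/1264, q2 = 2603/25280.
The numerator is Q*f truncated at degree 4: P0 = a_0 = -5/12; P1 = a_1 + q1*a_0 = -20753/75840; P2 = a_2 + q1*a_1 + q2*a_0 = 969/5056; P3 = a_3 + q1*a_2 + q2*a_1 = -1971/252800; P4 = a_4 + q1*a_3 + q2*a_2 = -657/2022400.

The Pade approximant has numerator coefficients [-5/12, -20753/75840, 969/5056, -1971/252800, -657/2022400]; denominator coefficients [1, -851/1264, 2603/25280].


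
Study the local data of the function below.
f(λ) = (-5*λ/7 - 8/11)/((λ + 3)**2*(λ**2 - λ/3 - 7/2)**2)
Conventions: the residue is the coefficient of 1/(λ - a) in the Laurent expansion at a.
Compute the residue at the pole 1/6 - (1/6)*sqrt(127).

The factor λ**2 - λ/3 - 7/2 splits as (λ - a)(λ - a') with a = 1/6 - (1/6)*sqrt(127), a' = 1/6 + (1/6)*sqrt(127). At the order-2 pole a set g(λ) = (λ - a)^2*f(λ) = [(-5*λ/7 - 8/11)/(λ + 3)**2] / (λ - a')^2.
Order-2 pole: residue = g'(a); g'(1/6 - (1/6)*sqrt(127)) = -1754/72501 - (20238032/8185580403)*sqrt(127), so the residue is -1754/72501 - (20238032/8185580403)*sqrt(127).

The residue is -1754/72501 - (20238032/8185580403)*sqrt(127).


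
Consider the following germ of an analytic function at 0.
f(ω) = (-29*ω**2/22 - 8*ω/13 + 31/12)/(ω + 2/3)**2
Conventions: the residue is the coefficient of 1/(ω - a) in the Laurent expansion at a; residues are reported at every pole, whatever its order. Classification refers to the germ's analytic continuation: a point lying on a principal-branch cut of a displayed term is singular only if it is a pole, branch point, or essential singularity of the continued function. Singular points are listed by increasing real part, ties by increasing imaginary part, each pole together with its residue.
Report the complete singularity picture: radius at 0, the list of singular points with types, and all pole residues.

Denominator factor (ω + 2/3)^2: pole of order 2 at -2/3, modulus 2/3.
The radius of convergence is the smallest modulus among the singular points: 2/3.
At the order-2 pole -2/3 set g(ω) = (ω - (-2/3))^2*f(ω) = -29*ω**2/22 - 8*ω/13 + 31/12.
Order-2 pole: residue = g'(a); g'(-2/3) = 490/429, so the residue is 490/429.

Radius of convergence at 0: 2/3.
At -2/3: a pole of order 2; residue 490/429.


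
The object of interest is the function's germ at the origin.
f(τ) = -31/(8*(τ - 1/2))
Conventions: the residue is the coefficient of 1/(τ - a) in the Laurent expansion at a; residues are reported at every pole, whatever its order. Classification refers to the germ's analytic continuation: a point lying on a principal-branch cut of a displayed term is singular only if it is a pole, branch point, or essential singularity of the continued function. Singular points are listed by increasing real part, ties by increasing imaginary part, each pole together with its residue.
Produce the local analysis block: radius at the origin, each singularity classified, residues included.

Denominator factor (τ - 1/2): pole of order 1 at 1/2, modulus 1/2.
The radius of convergence is the smallest modulus among the singular points: 1/2.
At the order-1 pole 1/2 set g(τ) = (τ - (1/2))*f(τ) = -31/8.
Simple pole: residue = g(a) at a = 1/2, which is -31/8.

Radius of convergence at 0: 1/2.
At 1/2: a pole of order 1; residue -31/8.


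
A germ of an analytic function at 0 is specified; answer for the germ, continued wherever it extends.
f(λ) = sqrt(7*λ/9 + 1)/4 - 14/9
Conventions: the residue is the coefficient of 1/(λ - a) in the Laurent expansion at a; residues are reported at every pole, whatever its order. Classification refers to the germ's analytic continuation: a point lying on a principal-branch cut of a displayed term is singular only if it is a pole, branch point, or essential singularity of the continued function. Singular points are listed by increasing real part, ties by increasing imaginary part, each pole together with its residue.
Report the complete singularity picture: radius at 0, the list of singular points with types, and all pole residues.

Branch term (1/4)*sqrt(1 - λ/(-9/7)): its argument vanishes at λ = -9/7, a square-root branch point, modulus 9/7.
The radius of convergence is the smallest modulus among the singular points: 9/7.

Radius of convergence at 0: 9/7.
At -9/7: an algebraic (square-root) branch point.


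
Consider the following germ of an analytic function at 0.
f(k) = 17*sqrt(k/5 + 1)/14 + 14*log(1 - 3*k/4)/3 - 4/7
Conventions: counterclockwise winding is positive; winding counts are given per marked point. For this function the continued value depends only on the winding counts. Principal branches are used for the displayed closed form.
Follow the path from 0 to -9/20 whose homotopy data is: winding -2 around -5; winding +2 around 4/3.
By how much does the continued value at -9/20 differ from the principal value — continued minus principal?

The rational part is single-valued and drops out of the difference; each branch term changes only by its own monodromy.
(17/14)*sqrt(1 - k/(-5)): winding -2 is even, the square root returns to the same sheet, contribution 0.
(14/3)*log(1 - k/(4/3)): each positive loop around 4/3 adds 2*pi*i to the log, so winding +2 contributes (14/3)*(2)*2*pi*i = (56/3)*pi*i.
Summing the contributions at k = -9/20 gives (56/3)*pi*i.

Continued minus principal equals (56/3)*pi*i.


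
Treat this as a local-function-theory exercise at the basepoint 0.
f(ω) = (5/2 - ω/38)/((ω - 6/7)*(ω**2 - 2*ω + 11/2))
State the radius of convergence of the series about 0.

The radius of convergence is 6/7.

Denominator factor (ω**2 - 2*ω + 11/2): discriminant -18, complex-conjugate roots (1) + ((3/2)*sqrt(2))*i and (1) - ((3/2)*sqrt(2))*i; poles of order 1, moduli (1/2)*sqrt(22) and (1/2)*sqrt(22).
Denominator factor (ω - 6/7): pole of order 1 at 6/7, modulus 6/7.
The radius of convergence is the smallest modulus among the singular points: 6/7.


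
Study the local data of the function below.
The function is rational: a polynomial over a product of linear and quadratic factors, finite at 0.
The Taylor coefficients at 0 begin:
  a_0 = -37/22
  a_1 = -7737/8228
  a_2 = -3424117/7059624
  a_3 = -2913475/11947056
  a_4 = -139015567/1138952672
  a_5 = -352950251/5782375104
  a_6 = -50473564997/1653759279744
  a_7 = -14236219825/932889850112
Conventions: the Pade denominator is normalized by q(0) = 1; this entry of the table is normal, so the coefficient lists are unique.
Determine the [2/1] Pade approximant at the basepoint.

The Pade approximant has numerator coefficients [-37/22, -121314007/1280619758, -305793698/24972085281]; denominator coefficients [1, -37875175/75330574].

Taylor coefficients needed (read off): a_0 = -37/22, a_1 = -7737/8228, a_2 = -3424117/7059624, a_3 = -2913475/11947056.
Write the denominator as Q(τ) = 1 + q1*τ. Requiring Q*f - P = O(τ^4) with deg P <= 2 kills the coefficients of τ^3..τ^3 in Q*f:
  τ^3: a_3 + q1*a_2 = 0, i.e. -2913475/11947056 + (-3424117/7059624)*q1 = 0.
Solving this linear system: q1 = -37875175/75330574.
The numerator is Q*f truncated at degree 2: P0 = a_0 = -37/22; P1 = a_1 + q1*a_0 = -121314007/1280619758; P2 = a_2 + q1*a_1 = -305793698/24972085281.


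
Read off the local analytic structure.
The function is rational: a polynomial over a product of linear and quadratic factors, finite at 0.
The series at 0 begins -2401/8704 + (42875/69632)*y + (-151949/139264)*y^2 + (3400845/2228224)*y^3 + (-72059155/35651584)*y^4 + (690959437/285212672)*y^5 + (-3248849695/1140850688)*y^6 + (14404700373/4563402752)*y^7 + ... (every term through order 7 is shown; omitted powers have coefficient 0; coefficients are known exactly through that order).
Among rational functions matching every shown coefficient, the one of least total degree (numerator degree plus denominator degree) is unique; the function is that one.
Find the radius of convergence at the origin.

No rational of total degree below 5 reproduces all 8 coefficients; solving the [1/4] Pade equations on them gives f(y) = (7/17 - y/4)/((y - 1)*(y + 8/7)**3), whose expansion matches every shown term.
Denominator factor (y + 8/7)^3: pole of order 3 at -8/7, modulus 8/7.
Denominator factor (y - 1): pole of order 1 at 1, modulus 1.
The radius of convergence is the smallest modulus among the singular points: 1.

The radius of convergence is 1.


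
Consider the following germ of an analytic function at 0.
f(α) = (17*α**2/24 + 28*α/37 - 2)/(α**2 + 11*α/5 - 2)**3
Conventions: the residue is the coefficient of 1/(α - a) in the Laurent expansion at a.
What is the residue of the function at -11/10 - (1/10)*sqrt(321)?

The factor α**2 + 11*α/5 - 2 splits as (α - a)(α - a') with a = -11/10 - (1/10)*sqrt(321), a' = -11/10 + (1/10)*sqrt(321). At the order-3 pole a set g(α) = (α - a)^3*f(α) = [17*α**2/24 + 28*α/37 - 2] / (α - a')^3.
Order-3 pole: residue = g''(a)/2; g''(-11/10 - (1/10)*sqrt(321)) = (15169625/4895271828)*sqrt(321), so the residue is (15169625/9790543656)*sqrt(321).

The residue is (15169625/9790543656)*sqrt(321).


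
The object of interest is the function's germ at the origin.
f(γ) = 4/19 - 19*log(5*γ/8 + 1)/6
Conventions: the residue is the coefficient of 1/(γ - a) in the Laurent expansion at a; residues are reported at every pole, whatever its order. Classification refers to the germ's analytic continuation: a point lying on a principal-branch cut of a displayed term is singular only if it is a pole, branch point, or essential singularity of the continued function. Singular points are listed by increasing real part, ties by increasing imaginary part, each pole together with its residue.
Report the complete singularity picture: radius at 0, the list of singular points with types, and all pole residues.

Radius of convergence at 0: 8/5.
At -8/5: a logarithmic branch point.

Branch term (-19/6)*log(1 - γ/(-8/5)): its argument vanishes at γ = -8/5, a logarithmic branch point, modulus 8/5.
The radius of convergence is the smallest modulus among the singular points: 8/5.


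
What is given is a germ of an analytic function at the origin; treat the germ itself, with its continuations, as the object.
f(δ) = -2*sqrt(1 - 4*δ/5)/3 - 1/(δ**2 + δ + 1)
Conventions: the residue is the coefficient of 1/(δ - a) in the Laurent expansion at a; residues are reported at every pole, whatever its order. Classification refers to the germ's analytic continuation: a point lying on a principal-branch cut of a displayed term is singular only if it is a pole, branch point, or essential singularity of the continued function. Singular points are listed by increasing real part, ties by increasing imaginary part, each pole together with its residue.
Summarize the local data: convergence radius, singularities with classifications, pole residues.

Radius of convergence at 0: 1.
At (-1/2) - ((1/2)*sqrt(3))*i: a pole of order 1; residue -((1/3)*sqrt(3))*i.
At (-1/2) + ((1/2)*sqrt(3))*i: a pole of order 1; residue ((1/3)*sqrt(3))*i.
At 5/4: an algebraic (square-root) branch point.

Denominator factor (δ**2 + δ + 1): discriminant -3, complex-conjugate roots (-1/2) + ((1/2)*sqrt(3))*i and (-1/2) - ((1/2)*sqrt(3))*i; poles of order 1, moduli 1 and 1.
Branch term (-2/3)*sqrt(1 - δ/(5/4)): its argument vanishes at δ = 5/4, a square-root branch point, modulus 5/4.
The radius of convergence is the smallest modulus among the singular points: 1.
The branch term is analytic at (-1/2) - ((1/2)*sqrt(3))*i and contributes nothing to the residue; only the rational part matters.
The factor δ**2 + δ + 1 splits as (δ - a)(δ - a') with a = (-1/2) - ((1/2)*sqrt(3))*i, a' = (-1/2) + ((1/2)*sqrt(3))*i. At the order-1 pole a set g(δ) = (δ - a)*(rational part) = [-1] / (δ - a').
Simple pole: residue = g(a) at a = (-1/2) - ((1/2)*sqrt(3))*i, which is -((1/3)*sqrt(3))*i.
The branch term is analytic at (-1/2) + ((1/2)*sqrt(3))*i and contributes nothing to the residue; only the rational part matters.
The factor δ**2 + δ + 1 splits as (δ - a)(δ - a') with a = (-1/2) + ((1/2)*sqrt(3))*i, a' = (-1/2) - ((1/2)*sqrt(3))*i. At the order-1 pole a set g(δ) = (δ - a)*(rational part) = [-1] / (δ - a').
Simple pole: residue = g(a) at a = (-1/2) + ((1/2)*sqrt(3))*i, which is ((1/3)*sqrt(3))*i.
List the singular points by increasing real part (a conjugate pair: the negative imaginary part first).


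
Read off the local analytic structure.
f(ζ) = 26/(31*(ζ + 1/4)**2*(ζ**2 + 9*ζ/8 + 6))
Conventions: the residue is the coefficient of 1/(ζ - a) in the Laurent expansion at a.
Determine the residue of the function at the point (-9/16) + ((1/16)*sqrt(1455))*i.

The residue is (1664/212195) + ((237952/308743725)*sqrt(1455))*i.

The factor ζ**2 + 9*ζ/8 + 6 splits as (ζ - a)(ζ - a') with a = (-9/16) + ((1/16)*sqrt(1455))*i, a' = (-9/16) - ((1/16)*sqrt(1455))*i. At the order-1 pole a set g(ζ) = (ζ - a)*f(ζ) = [26/(31*(ζ + 1/4)**2)] / (ζ - a').
Simple pole: residue = g(a) at a = (-9/16) + ((1/16)*sqrt(1455))*i, which is (1664/212195) + ((237952/308743725)*sqrt(1455))*i.


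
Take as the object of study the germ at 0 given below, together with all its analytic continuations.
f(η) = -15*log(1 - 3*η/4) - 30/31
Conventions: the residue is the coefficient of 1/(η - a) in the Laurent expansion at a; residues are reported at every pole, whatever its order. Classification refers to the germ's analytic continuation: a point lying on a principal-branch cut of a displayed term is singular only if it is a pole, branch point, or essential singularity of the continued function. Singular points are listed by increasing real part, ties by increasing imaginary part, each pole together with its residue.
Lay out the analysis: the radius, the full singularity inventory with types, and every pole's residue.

Radius of convergence at 0: 4/3.
At 4/3: a logarithmic branch point.

Branch term (-15)*log(1 - η/(4/3)): its argument vanishes at η = 4/3, a logarithmic branch point, modulus 4/3.
The radius of convergence is the smallest modulus among the singular points: 4/3.


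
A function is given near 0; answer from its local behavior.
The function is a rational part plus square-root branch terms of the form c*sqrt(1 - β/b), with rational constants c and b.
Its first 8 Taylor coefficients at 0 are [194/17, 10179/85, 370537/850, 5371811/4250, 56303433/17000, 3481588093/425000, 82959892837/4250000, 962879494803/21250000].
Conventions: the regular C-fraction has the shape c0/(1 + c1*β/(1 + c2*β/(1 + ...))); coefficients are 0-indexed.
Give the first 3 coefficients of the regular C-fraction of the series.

Taylor coefficients (read off): a_0 = 194/17, a_1 = 10179/85, a_2 = 370537/850.
c0 = a_0 = 194/17. Peel one level at a time: if S = 1 + c*β/S' with S'(0) = 1, then c is the β-coefficient of S and S' = c*β/(S - 1).
S_1 = c0/f = 1 + (-10179/970)*β + (16917488/235225)*β^2 + ...; c1 = -10179/970.
S_2 = c1*β/(S_1 - 1) = 1 + (33834976/4936815)*β + ...; c2 = 33834976/4936815.

The regular C-fraction coefficients are [194/17, -10179/970, 33834976/4936815].
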